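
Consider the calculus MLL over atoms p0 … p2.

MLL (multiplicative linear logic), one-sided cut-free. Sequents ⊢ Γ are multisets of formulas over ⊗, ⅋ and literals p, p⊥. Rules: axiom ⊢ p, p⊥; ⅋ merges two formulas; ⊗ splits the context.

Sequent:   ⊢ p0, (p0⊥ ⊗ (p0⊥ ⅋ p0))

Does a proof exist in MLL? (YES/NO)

Proof tree:
[⊗]  ⊢ p0, (p0⊥ ⊗ (p0⊥ ⅋ p0))
  [Ax]  ⊢ p0, p0⊥
  [⅋]  ⊢ (p0⊥ ⅋ p0)
    [Ax]  ⊢ p0, p0⊥

Result: YES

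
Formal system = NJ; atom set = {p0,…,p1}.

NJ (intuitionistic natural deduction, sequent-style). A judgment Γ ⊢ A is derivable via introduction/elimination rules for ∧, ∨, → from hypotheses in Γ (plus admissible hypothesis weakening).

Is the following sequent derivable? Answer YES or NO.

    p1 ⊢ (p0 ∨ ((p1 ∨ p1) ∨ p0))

Derivation (root first):
[∨I₂] p1 ⊢ (p0 ∨ ((p1 ∨ p1) ∨ p0))
  [∨I₁] p1 ⊢ ((p1 ∨ p1) ∨ p0)
    [∨I₂] p1 ⊢ (p1 ∨ p1)
      [Ax] p1 ⊢ p1

Result: YES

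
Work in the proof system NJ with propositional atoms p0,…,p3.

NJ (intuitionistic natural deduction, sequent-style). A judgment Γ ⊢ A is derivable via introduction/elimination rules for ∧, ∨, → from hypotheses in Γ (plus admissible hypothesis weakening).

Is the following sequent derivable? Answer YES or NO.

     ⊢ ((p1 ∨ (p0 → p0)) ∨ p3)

Derivation trace:
[∨I₁]  ⊢ ((p1 ∨ (p0 → p0)) ∨ p3)
  [∨I₂]  ⊢ (p1 ∨ (p0 → p0))
    [→I]  ⊢ (p0 → p0)
      [Ax] p0 ⊢ p0

Result: YES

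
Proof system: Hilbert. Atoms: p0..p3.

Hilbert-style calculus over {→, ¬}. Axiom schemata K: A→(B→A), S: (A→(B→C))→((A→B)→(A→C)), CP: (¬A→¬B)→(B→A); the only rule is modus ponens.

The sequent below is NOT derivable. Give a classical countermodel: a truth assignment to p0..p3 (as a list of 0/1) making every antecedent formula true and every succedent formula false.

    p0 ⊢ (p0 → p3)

Enumerate valuations to refute Γ ⊢ Δ:
  v=0000: Γ:[p0=F] Δ:[(p0 → p3)=T] refutes=False
  v=0001: Γ:[p0=F] Δ:[(p0 → p3)=T] refutes=False
  v=0010: Γ:[p0=F] Δ:[(p0 → p3)=T] refutes=False
  v=0011: Γ:[p0=F] Δ:[(p0 → p3)=T] refutes=False
  v=0100: Γ:[p0=F] Δ:[(p0 → p3)=T] refutes=False
  v=0101: Γ:[p0=F] Δ:[(p0 → p3)=T] refutes=False
  v=0110: Γ:[p0=F] Δ:[(p0 → p3)=T] refutes=False
  v=0111: Γ:[p0=F] Δ:[(p0 → p3)=T] refutes=False
  v=1000: Γ:[p0=T] Δ:[(p0 → p3)=F] refutes=True  ← countermodel

Result: [1, 0, 0, 0]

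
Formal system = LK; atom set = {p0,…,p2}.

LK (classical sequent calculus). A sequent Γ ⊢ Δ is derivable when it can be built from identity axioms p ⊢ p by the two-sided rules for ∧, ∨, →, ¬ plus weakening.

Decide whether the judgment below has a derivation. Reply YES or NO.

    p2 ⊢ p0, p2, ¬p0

Proof tree:
[¬R] p2 ⊢ p0, p2, ¬p0
  [WR] p0, p2 ⊢ p0, p2
    [WL] p0, p2 ⊢ p0
      [Ax] p0 ⊢ p0

Result: YES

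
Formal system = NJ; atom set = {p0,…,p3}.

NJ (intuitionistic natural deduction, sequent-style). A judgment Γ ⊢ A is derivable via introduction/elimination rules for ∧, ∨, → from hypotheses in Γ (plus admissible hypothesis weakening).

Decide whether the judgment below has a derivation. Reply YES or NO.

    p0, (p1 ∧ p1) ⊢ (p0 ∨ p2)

Proof tree:
[Wk] p0, (p1 ∧ p1) ⊢ (p0 ∨ p2)
  [∨I₁] p0 ⊢ (p0 ∨ p2)
    [Ax] p0 ⊢ p0

Result: YES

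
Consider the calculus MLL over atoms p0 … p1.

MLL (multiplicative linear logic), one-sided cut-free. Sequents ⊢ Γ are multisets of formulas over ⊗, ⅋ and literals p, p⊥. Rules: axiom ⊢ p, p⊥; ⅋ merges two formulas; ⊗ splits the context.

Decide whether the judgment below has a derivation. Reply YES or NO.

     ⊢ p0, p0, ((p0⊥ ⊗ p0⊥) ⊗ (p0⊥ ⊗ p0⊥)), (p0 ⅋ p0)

Proof tree:
[⅋]  ⊢ p0, p0, ((p0⊥ ⊗ p0⊥) ⊗ (p0⊥ ⊗ p0⊥)), (p0 ⅋ p0)
  [⊗]  ⊢ p0, p0, p0, p0, ((p0⊥ ⊗ p0⊥) ⊗ (p0⊥ ⊗ p0⊥))
    [⊗]  ⊢ p0, p0, (p0⊥ ⊗ p0⊥)
      [Ax]  ⊢ p0, p0⊥
      [Ax]  ⊢ p0, p0⊥
    [⊗]  ⊢ p0, p0, (p0⊥ ⊗ p0⊥)
      [Ax]  ⊢ p0, p0⊥
      [Ax]  ⊢ p0, p0⊥

Result: YES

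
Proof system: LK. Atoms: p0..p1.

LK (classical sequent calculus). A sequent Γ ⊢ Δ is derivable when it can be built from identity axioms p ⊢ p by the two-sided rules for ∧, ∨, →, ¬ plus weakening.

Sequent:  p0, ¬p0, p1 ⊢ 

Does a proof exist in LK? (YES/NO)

Proof tree:
[WL] p0, ¬p0, p1 ⊢ 
  [¬L] p0, ¬p0 ⊢ 
    [Ax] p0 ⊢ p0

Result: YES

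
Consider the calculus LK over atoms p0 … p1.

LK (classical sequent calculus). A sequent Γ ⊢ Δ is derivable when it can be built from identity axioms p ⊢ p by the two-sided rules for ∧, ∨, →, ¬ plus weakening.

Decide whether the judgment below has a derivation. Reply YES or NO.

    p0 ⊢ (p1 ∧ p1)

Truth-table refutation:
  v=00: Γ:[p0=F] Δ:[(p1 ∧ p1)=F] refutes=False
  v=01: Γ:[p0=F] Δ:[(p1 ∧ p1)=T] refutes=False
  v=10: Γ:[p0=T] Δ:[(p1 ∧ p1)=F] refutes=True  ← countermodel

Result: NO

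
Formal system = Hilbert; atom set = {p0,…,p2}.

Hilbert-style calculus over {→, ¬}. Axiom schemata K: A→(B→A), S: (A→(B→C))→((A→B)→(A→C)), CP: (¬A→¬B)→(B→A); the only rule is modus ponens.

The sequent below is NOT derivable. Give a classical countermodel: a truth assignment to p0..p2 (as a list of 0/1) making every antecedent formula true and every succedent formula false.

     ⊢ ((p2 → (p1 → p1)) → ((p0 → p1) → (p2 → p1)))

Enumerate valuations to refute Γ ⊢ Δ:
  v=000: Γ:[] Δ:[((p2 → (p1 → p1)) → ((p0 → p1) → (p2 → p1)))=T] refutes=False
  v=001: Γ:[] Δ:[((p2 → (p1 → p1)) → ((p0 → p1) → (p2 → p1)))=F] refutes=True  ← countermodel

Result: [0, 0, 1]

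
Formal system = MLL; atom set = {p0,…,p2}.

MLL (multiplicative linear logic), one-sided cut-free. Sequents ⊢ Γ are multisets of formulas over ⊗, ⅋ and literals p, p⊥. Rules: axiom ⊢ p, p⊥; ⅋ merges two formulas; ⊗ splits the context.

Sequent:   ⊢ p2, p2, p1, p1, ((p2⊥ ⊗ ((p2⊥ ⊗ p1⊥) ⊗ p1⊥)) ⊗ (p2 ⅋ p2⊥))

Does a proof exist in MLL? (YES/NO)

Derivation trace:
[⊗]  ⊢ p2, p2, p1, p1, ((p2⊥ ⊗ ((p2⊥ ⊗ p1⊥) ⊗ p1⊥)) ⊗ (p2 ⅋ p2⊥))
  [⊗]  ⊢ p2, p2, p1, p1, (p2⊥ ⊗ ((p2⊥ ⊗ p1⊥) ⊗ p1⊥))
    [Ax]  ⊢ p2, p2⊥
    [⊗]  ⊢ p2, p1, p1, ((p2⊥ ⊗ p1⊥) ⊗ p1⊥)
      [⊗]  ⊢ p2, p1, (p2⊥ ⊗ p1⊥)
        [Ax]  ⊢ p2, p2⊥
        [Ax]  ⊢ p1, p1⊥
      [Ax]  ⊢ p1, p1⊥
  [⅋]  ⊢ (p2 ⅋ p2⊥)
    [Ax]  ⊢ p2, p2⊥

Result: YES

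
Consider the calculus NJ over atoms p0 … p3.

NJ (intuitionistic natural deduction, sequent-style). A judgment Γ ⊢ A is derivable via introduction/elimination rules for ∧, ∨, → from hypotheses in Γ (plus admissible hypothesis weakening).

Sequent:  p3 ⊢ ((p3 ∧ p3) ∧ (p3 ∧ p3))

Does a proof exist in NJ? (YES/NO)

Derivation trace:
[∧I] p3 ⊢ ((p3 ∧ p3) ∧ (p3 ∧ p3))
  [∧I] p3 ⊢ (p3 ∧ p3)
    [Ax] p3 ⊢ p3
    [Ax] p3 ⊢ p3
  [∧I] p3 ⊢ (p3 ∧ p3)
    [Ax] p3 ⊢ p3
    [Ax] p3 ⊢ p3

Result: YES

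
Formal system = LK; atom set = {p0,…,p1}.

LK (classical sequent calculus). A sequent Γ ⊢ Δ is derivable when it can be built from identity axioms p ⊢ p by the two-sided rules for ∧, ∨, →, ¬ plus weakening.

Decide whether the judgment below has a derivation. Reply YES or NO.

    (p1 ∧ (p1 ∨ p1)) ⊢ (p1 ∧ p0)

Enumerate valuations to refute Γ ⊢ Δ:
  v=00: Γ:[(p1 ∧ (p1 ∨ p1))=F] Δ:[(p1 ∧ p0)=F] refutes=False
  v=01: Γ:[(p1 ∧ (p1 ∨ p1))=T] Δ:[(p1 ∧ p0)=F] refutes=True  ← countermodel

Result: NO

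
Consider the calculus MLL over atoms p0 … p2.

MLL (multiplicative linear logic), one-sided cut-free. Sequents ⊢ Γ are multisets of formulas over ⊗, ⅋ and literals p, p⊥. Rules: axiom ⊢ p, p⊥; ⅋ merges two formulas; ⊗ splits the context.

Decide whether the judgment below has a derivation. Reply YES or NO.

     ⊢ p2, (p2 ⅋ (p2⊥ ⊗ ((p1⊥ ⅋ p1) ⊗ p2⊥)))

Derivation (root first):
[⅋]  ⊢ p2, (p2 ⅋ (p2⊥ ⊗ ((p1⊥ ⅋ p1) ⊗ p2⊥)))
  [⊗]  ⊢ p2, p2, (p2⊥ ⊗ ((p1⊥ ⅋ p1) ⊗ p2⊥))
    [Ax]  ⊢ p2, p2⊥
    [⊗]  ⊢ p2, ((p1⊥ ⅋ p1) ⊗ p2⊥)
      [⅋]  ⊢ (p1⊥ ⅋ p1)
        [Ax]  ⊢ p1, p1⊥
      [Ax]  ⊢ p2, p2⊥

Result: YES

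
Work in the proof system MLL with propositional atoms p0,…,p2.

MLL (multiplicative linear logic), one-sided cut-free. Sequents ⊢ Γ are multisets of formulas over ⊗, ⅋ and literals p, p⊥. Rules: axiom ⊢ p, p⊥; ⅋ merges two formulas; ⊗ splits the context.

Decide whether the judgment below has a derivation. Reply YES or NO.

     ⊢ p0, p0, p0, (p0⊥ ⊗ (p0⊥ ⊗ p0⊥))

Proof tree:
[⊗]  ⊢ p0, p0, p0, (p0⊥ ⊗ (p0⊥ ⊗ p0⊥))
  [Ax]  ⊢ p0, p0⊥
  [⊗]  ⊢ p0, p0, (p0⊥ ⊗ p0⊥)
    [Ax]  ⊢ p0, p0⊥
    [Ax]  ⊢ p0, p0⊥

Result: YES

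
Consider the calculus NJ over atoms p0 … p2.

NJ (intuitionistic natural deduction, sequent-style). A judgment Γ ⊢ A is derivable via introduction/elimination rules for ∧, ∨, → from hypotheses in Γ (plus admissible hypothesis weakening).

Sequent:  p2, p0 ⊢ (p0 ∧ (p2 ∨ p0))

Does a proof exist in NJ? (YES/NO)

Derivation trace:
[∧I] p2, p0 ⊢ (p0 ∧ (p2 ∨ p0))
  [Ax] p0 ⊢ p0
  [∨I₁] p2 ⊢ (p2 ∨ p0)
    [Ax] p2 ⊢ p2

Result: YES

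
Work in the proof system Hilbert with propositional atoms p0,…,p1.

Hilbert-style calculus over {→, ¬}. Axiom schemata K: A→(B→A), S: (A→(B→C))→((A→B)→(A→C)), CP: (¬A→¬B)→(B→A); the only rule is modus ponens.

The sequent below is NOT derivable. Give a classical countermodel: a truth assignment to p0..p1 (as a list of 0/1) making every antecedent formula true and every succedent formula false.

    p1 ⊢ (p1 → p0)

Enumerate valuations to refute Γ ⊢ Δ:
  v=00: Γ:[p1=F] Δ:[(p1 → p0)=T] refutes=False
  v=01: Γ:[p1=T] Δ:[(p1 → p0)=F] refutes=True  ← countermodel

Result: [0, 1]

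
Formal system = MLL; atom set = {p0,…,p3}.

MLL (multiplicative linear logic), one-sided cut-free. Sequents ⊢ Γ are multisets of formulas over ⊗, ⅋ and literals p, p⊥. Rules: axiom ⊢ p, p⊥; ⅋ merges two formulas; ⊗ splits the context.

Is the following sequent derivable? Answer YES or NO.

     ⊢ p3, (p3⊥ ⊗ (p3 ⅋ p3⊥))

Derivation (root first):
[⊗]  ⊢ p3, (p3⊥ ⊗ (p3 ⅋ p3⊥))
  [Ax]  ⊢ p3, p3⊥
  [⅋]  ⊢ (p3 ⅋ p3⊥)
    [Ax]  ⊢ p3, p3⊥

Result: YES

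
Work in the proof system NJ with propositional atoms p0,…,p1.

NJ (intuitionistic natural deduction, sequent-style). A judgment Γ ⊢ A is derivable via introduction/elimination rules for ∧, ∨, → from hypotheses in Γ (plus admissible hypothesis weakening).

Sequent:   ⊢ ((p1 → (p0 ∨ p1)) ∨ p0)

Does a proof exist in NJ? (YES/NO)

Derivation (root first):
[∨I₁]  ⊢ ((p1 → (p0 ∨ p1)) ∨ p0)
  [→I]  ⊢ (p1 → (p0 ∨ p1))
    [∨I₂] p1 ⊢ (p0 ∨ p1)
      [Ax] p1 ⊢ p1

Result: YES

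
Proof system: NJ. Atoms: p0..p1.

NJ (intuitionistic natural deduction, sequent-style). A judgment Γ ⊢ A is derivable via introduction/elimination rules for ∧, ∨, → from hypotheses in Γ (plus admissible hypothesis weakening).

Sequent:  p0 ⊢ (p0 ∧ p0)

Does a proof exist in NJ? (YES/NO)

Proof tree:
[∧I] p0 ⊢ (p0 ∧ p0)
  [Wk] p0, p0 ⊢ p0
    [Ax] p0 ⊢ p0
  [Ax] p0 ⊢ p0

Result: YES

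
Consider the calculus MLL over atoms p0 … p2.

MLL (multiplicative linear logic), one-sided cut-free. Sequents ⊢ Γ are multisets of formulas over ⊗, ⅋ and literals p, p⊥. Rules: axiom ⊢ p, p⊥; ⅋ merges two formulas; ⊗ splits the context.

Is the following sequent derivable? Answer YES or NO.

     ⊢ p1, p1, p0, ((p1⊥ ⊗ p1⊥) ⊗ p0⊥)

Derivation (root first):
[⊗]  ⊢ p1, p1, p0, ((p1⊥ ⊗ p1⊥) ⊗ p0⊥)
  [⊗]  ⊢ p1, p1, (p1⊥ ⊗ p1⊥)
    [Ax]  ⊢ p1, p1⊥
    [Ax]  ⊢ p1, p1⊥
  [Ax]  ⊢ p0, p0⊥

Result: YES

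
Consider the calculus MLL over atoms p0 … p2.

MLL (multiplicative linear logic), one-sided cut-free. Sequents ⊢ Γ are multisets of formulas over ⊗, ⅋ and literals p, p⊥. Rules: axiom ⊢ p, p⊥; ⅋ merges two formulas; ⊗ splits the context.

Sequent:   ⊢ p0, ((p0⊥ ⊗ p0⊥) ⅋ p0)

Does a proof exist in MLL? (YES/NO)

Derivation trace:
[⅋]  ⊢ p0, ((p0⊥ ⊗ p0⊥) ⅋ p0)
  [⊗]  ⊢ p0, p0, (p0⊥ ⊗ p0⊥)
    [Ax]  ⊢ p0, p0⊥
    [Ax]  ⊢ p0, p0⊥

Result: YES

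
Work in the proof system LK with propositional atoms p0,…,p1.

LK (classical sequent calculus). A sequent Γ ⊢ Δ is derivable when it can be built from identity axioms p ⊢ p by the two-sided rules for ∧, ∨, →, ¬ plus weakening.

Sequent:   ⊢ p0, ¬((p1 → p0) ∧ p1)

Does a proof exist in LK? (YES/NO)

Derivation trace:
[¬R]  ⊢ p0, ¬((p1 → p0) ∧ p1)
  [∧L] ((p1 → p0) ∧ p1) ⊢ p0
    [→L] p1, (p1 → p0) ⊢ p0
      [Ax] p1 ⊢ p1
      [Ax] p0 ⊢ p0

Result: YES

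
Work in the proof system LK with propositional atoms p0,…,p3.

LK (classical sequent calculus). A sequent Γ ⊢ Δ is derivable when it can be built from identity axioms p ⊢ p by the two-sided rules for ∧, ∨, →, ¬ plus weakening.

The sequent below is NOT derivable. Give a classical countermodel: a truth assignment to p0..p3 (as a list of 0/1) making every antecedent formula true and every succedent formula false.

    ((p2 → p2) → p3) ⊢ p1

Search for a countermodel by truth-table:
  v=0000: Γ:[((p2 → p2) → p3)=F] Δ:[p1=F] refutes=False
  v=0001: Γ:[((p2 → p2) → p3)=T] Δ:[p1=F] refutes=True  ← countermodel

Result: [0, 0, 0, 1]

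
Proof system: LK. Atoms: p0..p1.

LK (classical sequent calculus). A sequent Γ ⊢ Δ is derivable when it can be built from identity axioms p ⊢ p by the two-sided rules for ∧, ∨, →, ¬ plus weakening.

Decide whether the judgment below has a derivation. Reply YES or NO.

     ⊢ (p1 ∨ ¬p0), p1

Truth-table refutation:
  v=00: Γ:[] Δ:[(p1 ∨ ¬p0)=T, p1=F] refutes=False
  v=01: Γ:[] Δ:[(p1 ∨ ¬p0)=T, p1=T] refutes=False
  v=10: Γ:[] Δ:[(p1 ∨ ¬p0)=F, p1=F] refutes=True  ← countermodel

Result: NO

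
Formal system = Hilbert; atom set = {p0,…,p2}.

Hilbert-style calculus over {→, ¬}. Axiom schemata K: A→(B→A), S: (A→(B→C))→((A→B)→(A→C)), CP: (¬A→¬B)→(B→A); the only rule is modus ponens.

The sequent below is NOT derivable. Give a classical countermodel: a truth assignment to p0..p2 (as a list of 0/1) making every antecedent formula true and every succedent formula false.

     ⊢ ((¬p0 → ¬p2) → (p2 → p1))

Search for a countermodel by truth-table:
  v=000: Γ:[] Δ:[((¬p0 → ¬p2) → (p2 → p1))=T] refutes=False
  v=001: Γ:[] Δ:[((¬p0 → ¬p2) → (p2 → p1))=T] refutes=False
  v=010: Γ:[] Δ:[((¬p0 → ¬p2) → (p2 → p1))=T] refutes=False
  v=011: Γ:[] Δ:[((¬p0 → ¬p2) → (p2 → p1))=T] refutes=False
  v=100: Γ:[] Δ:[((¬p0 → ¬p2) → (p2 → p1))=T] refutes=False
  v=101: Γ:[] Δ:[((¬p0 → ¬p2) → (p2 → p1))=F] refutes=True  ← countermodel

Result: [1, 0, 1]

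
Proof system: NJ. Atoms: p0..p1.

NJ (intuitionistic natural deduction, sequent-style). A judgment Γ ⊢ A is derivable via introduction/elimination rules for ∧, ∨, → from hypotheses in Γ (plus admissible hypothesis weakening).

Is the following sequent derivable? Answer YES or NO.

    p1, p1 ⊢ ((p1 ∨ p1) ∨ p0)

Derivation (root first):
[∨I₁] p1, p1 ⊢ ((p1 ∨ p1) ∨ p0)
  [∨I₁] p1, p1 ⊢ (p1 ∨ p1)
    [Wk] p1, p1 ⊢ p1
      [Ax] p1 ⊢ p1

Result: YES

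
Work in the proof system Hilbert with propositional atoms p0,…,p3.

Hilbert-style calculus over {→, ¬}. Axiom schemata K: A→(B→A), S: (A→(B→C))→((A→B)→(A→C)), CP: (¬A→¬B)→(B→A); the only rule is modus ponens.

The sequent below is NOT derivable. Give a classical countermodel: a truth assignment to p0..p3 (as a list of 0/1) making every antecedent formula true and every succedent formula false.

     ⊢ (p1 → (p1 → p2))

Truth-table refutation:
  v=0000: Γ:[] Δ:[(p1 → (p1 → p2))=T] refutes=False
  v=0001: Γ:[] Δ:[(p1 → (p1 → p2))=T] refutes=False
  v=0010: Γ:[] Δ:[(p1 → (p1 → p2))=T] refutes=False
  v=0011: Γ:[] Δ:[(p1 → (p1 → p2))=T] refutes=False
  v=0100: Γ:[] Δ:[(p1 → (p1 → p2))=F] refutes=True  ← countermodel

Result: [0, 1, 0, 0]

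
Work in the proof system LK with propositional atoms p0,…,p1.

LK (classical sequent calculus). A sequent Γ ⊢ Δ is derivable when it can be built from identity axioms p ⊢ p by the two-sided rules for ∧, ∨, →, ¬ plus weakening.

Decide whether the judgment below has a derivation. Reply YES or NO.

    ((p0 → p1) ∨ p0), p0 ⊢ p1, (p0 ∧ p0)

Derivation trace:
[∧R] ((p0 → p1) ∨ p0), p0 ⊢ p1, (p0 ∧ p0)
  [Ax] p0 ⊢ p0
  [∨L] p0, ((p0 → p1) ∨ p0) ⊢ p1, p0
    [→L] p0, (p0 → p1) ⊢ p1
      [Ax] p0 ⊢ p0
      [Ax] p1 ⊢ p1
    [Ax] p0 ⊢ p0

Result: YES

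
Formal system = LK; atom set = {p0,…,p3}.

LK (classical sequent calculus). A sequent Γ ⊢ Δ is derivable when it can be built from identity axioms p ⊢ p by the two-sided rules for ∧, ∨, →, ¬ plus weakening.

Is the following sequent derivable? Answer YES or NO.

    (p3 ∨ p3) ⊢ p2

Enumerate valuations to refute Γ ⊢ Δ:
  v=0000: Γ:[(p3 ∨ p3)=F] Δ:[p2=F] refutes=False
  v=0001: Γ:[(p3 ∨ p3)=T] Δ:[p2=F] refutes=True  ← countermodel

Result: NO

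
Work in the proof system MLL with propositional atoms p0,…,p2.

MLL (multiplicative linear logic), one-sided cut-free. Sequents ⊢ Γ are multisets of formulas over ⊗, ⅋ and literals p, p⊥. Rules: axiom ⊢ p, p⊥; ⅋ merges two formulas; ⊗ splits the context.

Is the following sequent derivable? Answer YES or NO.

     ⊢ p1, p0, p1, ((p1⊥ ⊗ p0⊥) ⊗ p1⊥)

Derivation (root first):
[⊗]  ⊢ p1, p0, p1, ((p1⊥ ⊗ p0⊥) ⊗ p1⊥)
  [⊗]  ⊢ p1, p0, (p1⊥ ⊗ p0⊥)
    [Ax]  ⊢ p1, p1⊥
    [Ax]  ⊢ p0, p0⊥
  [Ax]  ⊢ p1, p1⊥

Result: YES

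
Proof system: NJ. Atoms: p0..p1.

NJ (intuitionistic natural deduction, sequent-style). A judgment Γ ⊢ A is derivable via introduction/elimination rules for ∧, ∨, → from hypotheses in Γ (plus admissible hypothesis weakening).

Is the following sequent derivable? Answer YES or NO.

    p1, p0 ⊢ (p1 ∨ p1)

Derivation (root first):
[Wk] p1, p0 ⊢ (p1 ∨ p1)
  [∨I₁] p1 ⊢ (p1 ∨ p1)
    [Ax] p1 ⊢ p1

Result: YES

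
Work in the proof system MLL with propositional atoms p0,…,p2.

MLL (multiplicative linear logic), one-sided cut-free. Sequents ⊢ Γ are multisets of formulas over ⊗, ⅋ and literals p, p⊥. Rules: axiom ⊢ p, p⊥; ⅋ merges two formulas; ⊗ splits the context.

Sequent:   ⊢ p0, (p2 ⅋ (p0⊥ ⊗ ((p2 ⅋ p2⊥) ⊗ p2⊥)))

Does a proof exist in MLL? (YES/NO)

Proof tree:
[⅋]  ⊢ p0, (p2 ⅋ (p0⊥ ⊗ ((p2 ⅋ p2⊥) ⊗ p2⊥)))
  [⊗]  ⊢ p0, p2, (p0⊥ ⊗ ((p2 ⅋ p2⊥) ⊗ p2⊥))
    [Ax]  ⊢ p0, p0⊥
    [⊗]  ⊢ p2, ((p2 ⅋ p2⊥) ⊗ p2⊥)
      [⅋]  ⊢ (p2 ⅋ p2⊥)
        [Ax]  ⊢ p2, p2⊥
      [Ax]  ⊢ p2, p2⊥

Result: YES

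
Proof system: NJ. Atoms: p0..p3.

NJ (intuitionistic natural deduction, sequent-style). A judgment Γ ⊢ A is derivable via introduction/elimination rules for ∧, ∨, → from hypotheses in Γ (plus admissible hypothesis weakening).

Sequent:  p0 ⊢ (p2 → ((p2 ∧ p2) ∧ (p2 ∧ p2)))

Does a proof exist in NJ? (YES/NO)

Derivation (root first):
[→I] p0 ⊢ (p2 → ((p2 ∧ p2) ∧ (p2 ∧ p2)))
  [∧I] p2, p0 ⊢ ((p2 ∧ p2) ∧ (p2 ∧ p2))
    [∧I] p2, p0 ⊢ (p2 ∧ p2)
      [Wk] p2, p0 ⊢ p2
        [Ax] p2 ⊢ p2
      [Wk] p2, p0 ⊢ p2
        [Ax] p2 ⊢ p2
    [∧I] p2, p0 ⊢ (p2 ∧ p2)
      [Wk] p2, p0 ⊢ p2
        [Ax] p2 ⊢ p2
      [Wk] p2, p0 ⊢ p2
        [Ax] p2 ⊢ p2

Result: YES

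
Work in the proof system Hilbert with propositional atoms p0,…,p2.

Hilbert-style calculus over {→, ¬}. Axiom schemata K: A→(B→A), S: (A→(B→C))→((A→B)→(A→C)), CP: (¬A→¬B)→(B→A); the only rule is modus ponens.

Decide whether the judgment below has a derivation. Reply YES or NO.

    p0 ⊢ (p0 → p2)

Truth-table refutation:
  v=000: Γ:[p0=F] Δ:[(p0 → p2)=T] refutes=False
  v=001: Γ:[p0=F] Δ:[(p0 → p2)=T] refutes=False
  v=010: Γ:[p0=F] Δ:[(p0 → p2)=T] refutes=False
  v=011: Γ:[p0=F] Δ:[(p0 → p2)=T] refutes=False
  v=100: Γ:[p0=T] Δ:[(p0 → p2)=F] refutes=True  ← countermodel

Result: NO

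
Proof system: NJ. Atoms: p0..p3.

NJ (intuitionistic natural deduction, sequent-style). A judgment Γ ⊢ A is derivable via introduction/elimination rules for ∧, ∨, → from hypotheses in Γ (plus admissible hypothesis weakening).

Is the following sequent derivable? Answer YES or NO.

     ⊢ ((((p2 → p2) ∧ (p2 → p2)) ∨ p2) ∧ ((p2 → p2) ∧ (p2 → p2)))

Derivation (root first):
[∧I]  ⊢ ((((p2 → p2) ∧ (p2 → p2)) ∨ p2) ∧ ((p2 → p2) ∧ (p2 → p2)))
  [∨I₁]  ⊢ (((p2 → p2) ∧ (p2 → p2)) ∨ p2)
    [∧I]  ⊢ ((p2 → p2) ∧ (p2 → p2))
      [→I]  ⊢ (p2 → p2)
        [Ax] p2 ⊢ p2
      [→I]  ⊢ (p2 → p2)
        [Ax] p2 ⊢ p2
  [∧I]  ⊢ ((p2 → p2) ∧ (p2 → p2))
    [→I]  ⊢ (p2 → p2)
      [Ax] p2 ⊢ p2
    [→I]  ⊢ (p2 → p2)
      [Ax] p2 ⊢ p2

Result: YES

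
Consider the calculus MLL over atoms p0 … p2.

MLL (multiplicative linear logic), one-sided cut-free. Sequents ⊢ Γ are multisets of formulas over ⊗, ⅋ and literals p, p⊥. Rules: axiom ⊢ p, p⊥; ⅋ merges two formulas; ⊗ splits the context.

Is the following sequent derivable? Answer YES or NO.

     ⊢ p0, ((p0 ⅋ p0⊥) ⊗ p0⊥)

Derivation (root first):
[⊗]  ⊢ p0, ((p0 ⅋ p0⊥) ⊗ p0⊥)
  [⅋]  ⊢ (p0 ⅋ p0⊥)
    [Ax]  ⊢ p0, p0⊥
  [Ax]  ⊢ p0, p0⊥

Result: YES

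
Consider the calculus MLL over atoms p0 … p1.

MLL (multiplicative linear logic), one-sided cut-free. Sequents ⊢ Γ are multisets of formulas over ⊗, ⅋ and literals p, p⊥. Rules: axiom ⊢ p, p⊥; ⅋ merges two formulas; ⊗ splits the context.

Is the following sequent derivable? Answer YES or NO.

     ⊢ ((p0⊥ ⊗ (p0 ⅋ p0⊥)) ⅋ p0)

Derivation trace:
[⅋]  ⊢ ((p0⊥ ⊗ (p0 ⅋ p0⊥)) ⅋ p0)
  [⊗]  ⊢ p0, (p0⊥ ⊗ (p0 ⅋ p0⊥))
    [Ax]  ⊢ p0, p0⊥
    [⅋]  ⊢ (p0 ⅋ p0⊥)
      [Ax]  ⊢ p0, p0⊥

Result: YES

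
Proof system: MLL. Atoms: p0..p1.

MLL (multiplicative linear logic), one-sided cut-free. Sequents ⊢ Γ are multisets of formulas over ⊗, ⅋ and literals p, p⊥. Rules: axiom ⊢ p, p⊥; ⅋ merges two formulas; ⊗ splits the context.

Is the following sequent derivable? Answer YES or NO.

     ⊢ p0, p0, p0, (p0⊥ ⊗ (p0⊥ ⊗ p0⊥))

Derivation trace:
[⊗]  ⊢ p0, p0, p0, (p0⊥ ⊗ (p0⊥ ⊗ p0⊥))
  [Ax]  ⊢ p0, p0⊥
  [⊗]  ⊢ p0, p0, (p0⊥ ⊗ p0⊥)
    [Ax]  ⊢ p0, p0⊥
    [Ax]  ⊢ p0, p0⊥

Result: YES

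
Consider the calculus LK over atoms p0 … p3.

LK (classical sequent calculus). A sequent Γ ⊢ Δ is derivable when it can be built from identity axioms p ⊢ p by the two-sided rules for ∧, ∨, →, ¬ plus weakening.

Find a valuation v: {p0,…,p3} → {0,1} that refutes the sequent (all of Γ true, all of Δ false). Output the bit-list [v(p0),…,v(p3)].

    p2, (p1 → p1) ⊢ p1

Truth-table refutation:
  v=0000: Γ:[p2=F, (p1 → p1)=T] Δ:[p1=F] refutes=False
  v=0001: Γ:[p2=F, (p1 → p1)=T] Δ:[p1=F] refutes=False
  v=0010: Γ:[p2=T, (p1 → p1)=T] Δ:[p1=F] refutes=True  ← countermodel

Result: [0, 0, 1, 0]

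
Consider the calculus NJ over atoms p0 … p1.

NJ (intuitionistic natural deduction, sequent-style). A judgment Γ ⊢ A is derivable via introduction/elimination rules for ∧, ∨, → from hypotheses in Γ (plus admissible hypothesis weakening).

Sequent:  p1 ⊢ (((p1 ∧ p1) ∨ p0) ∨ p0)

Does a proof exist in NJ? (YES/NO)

Derivation (root first):
[∨I₁] p1 ⊢ (((p1 ∧ p1) ∨ p0) ∨ p0)
  [∨I₁] p1 ⊢ ((p1 ∧ p1) ∨ p0)
    [∧I] p1 ⊢ (p1 ∧ p1)
      [Ax] p1 ⊢ p1
      [Ax] p1 ⊢ p1

Result: YES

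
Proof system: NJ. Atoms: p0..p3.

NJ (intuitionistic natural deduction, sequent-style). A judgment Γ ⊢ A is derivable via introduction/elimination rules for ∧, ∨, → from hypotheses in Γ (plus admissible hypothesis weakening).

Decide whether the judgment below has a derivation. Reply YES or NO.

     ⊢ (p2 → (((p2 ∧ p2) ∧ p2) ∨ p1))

Derivation trace:
[→I]  ⊢ (p2 → (((p2 ∧ p2) ∧ p2) ∨ p1))
  [∨I₁] p2 ⊢ (((p2 ∧ p2) ∧ p2) ∨ p1)
    [∧I] p2 ⊢ ((p2 ∧ p2) ∧ p2)
      [∧I] p2 ⊢ (p2 ∧ p2)
        [Ax] p2 ⊢ p2
        [Ax] p2 ⊢ p2
      [Ax] p2 ⊢ p2

Result: YES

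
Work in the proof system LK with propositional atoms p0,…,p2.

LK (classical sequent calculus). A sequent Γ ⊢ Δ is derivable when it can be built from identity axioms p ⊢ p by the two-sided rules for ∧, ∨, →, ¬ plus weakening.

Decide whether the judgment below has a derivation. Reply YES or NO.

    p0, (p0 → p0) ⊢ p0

Derivation (root first):
[→L] p0, (p0 → p0) ⊢ p0
  [WR] p0 ⊢ p0, p0
    [Ax] p0 ⊢ p0
  [Ax] p0 ⊢ p0

Result: YES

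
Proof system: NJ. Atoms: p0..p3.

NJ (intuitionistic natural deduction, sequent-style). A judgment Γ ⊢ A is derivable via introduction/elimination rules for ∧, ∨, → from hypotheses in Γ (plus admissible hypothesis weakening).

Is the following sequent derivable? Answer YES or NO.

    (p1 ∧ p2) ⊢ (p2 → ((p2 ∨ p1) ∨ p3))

Derivation (root first):
[Wk] (p1 ∧ p2) ⊢ (p2 → ((p2 ∨ p1) ∨ p3))
  [→I]  ⊢ (p2 → ((p2 ∨ p1) ∨ p3))
    [∨I₁] p2 ⊢ ((p2 ∨ p1) ∨ p3)
      [∨I₁] p2 ⊢ (p2 ∨ p1)
        [Ax] p2 ⊢ p2

Result: YES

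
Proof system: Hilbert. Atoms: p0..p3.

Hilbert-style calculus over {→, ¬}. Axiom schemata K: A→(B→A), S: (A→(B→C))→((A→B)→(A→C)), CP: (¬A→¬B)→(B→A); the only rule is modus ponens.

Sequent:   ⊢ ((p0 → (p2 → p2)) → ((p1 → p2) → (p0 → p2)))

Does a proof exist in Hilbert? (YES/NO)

Truth-table refutation:
  v=0000: Γ:[] Δ:[((p0 → (p2 → p2)) → ((p1 → p2) → (p0 → p2)))=T] refutes=False
  v=0001: Γ:[] Δ:[((p0 → (p2 → p2)) → ((p1 → p2) → (p0 → p2)))=T] refutes=False
  v=0010: Γ:[] Δ:[((p0 → (p2 → p2)) → ((p1 → p2) → (p0 → p2)))=T] refutes=False
  v=0011: Γ:[] Δ:[((p0 → (p2 → p2)) → ((p1 → p2) → (p0 → p2)))=T] refutes=False
  v=0100: Γ:[] Δ:[((p0 → (p2 → p2)) → ((p1 → p2) → (p0 → p2)))=T] refutes=False
  v=0101: Γ:[] Δ:[((p0 → (p2 → p2)) → ((p1 → p2) → (p0 → p2)))=T] refutes=False
  v=0110: Γ:[] Δ:[((p0 → (p2 → p2)) → ((p1 → p2) → (p0 → p2)))=T] refutes=False
  v=0111: Γ:[] Δ:[((p0 → (p2 → p2)) → ((p1 → p2) → (p0 → p2)))=T] refutes=False
  v=1000: Γ:[] Δ:[((p0 → (p2 → p2)) → ((p1 → p2) → (p0 → p2)))=F] refutes=True  ← countermodel

Result: NO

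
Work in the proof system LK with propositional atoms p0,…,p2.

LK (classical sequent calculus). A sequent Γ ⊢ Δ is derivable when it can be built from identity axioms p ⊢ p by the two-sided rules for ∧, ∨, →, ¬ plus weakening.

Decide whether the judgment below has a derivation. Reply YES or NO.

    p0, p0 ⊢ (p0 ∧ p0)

Proof tree:
[WL] p0, p0 ⊢ (p0 ∧ p0)
  [∧R] p0 ⊢ (p0 ∧ p0)
    [Ax] p0 ⊢ p0
    [Ax] p0 ⊢ p0

Result: YES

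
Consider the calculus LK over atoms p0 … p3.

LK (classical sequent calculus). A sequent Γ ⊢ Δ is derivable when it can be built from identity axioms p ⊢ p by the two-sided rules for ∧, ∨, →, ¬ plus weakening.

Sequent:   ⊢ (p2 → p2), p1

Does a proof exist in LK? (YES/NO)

Derivation (root first):
[WR]  ⊢ (p2 → p2), p1
  [→R]  ⊢ (p2 → p2)
    [Ax] p2 ⊢ p2

Result: YES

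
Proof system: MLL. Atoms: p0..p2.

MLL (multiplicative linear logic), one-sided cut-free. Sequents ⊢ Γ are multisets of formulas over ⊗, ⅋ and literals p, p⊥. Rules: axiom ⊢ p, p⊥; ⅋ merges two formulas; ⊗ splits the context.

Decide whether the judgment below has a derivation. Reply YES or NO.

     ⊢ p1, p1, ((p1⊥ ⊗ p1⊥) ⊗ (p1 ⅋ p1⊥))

Proof tree:
[⊗]  ⊢ p1, p1, ((p1⊥ ⊗ p1⊥) ⊗ (p1 ⅋ p1⊥))
  [⊗]  ⊢ p1, p1, (p1⊥ ⊗ p1⊥)
    [Ax]  ⊢ p1, p1⊥
    [Ax]  ⊢ p1, p1⊥
  [⅋]  ⊢ (p1 ⅋ p1⊥)
    [Ax]  ⊢ p1, p1⊥

Result: YES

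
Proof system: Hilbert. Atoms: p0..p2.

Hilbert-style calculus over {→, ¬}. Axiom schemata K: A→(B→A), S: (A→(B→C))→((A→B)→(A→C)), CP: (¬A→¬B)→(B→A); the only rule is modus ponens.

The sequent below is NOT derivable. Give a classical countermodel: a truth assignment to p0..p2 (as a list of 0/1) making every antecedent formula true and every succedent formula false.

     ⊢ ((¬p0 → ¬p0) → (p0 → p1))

Search for a countermodel by truth-table:
  v=000: Γ:[] Δ:[((¬p0 → ¬p0) → (p0 → p1))=T] refutes=False
  v=001: Γ:[] Δ:[((¬p0 → ¬p0) → (p0 → p1))=T] refutes=False
  v=010: Γ:[] Δ:[((¬p0 → ¬p0) → (p0 → p1))=T] refutes=False
  v=011: Γ:[] Δ:[((¬p0 → ¬p0) → (p0 → p1))=T] refutes=False
  v=100: Γ:[] Δ:[((¬p0 → ¬p0) → (p0 → p1))=F] refutes=True  ← countermodel

Result: [1, 0, 0]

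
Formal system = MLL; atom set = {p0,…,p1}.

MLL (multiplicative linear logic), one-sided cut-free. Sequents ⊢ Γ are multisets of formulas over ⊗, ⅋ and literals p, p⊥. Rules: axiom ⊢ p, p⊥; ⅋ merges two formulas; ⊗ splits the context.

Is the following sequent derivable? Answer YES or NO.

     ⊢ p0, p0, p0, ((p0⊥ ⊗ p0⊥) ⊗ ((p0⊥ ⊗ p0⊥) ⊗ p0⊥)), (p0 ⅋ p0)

Derivation trace:
[⅋]  ⊢ p0, p0, p0, ((p0⊥ ⊗ p0⊥) ⊗ ((p0⊥ ⊗ p0⊥) ⊗ p0⊥)), (p0 ⅋ p0)
  [⊗]  ⊢ p0, p0, p0, p0, p0, ((p0⊥ ⊗ p0⊥) ⊗ ((p0⊥ ⊗ p0⊥) ⊗ p0⊥))
    [⊗]  ⊢ p0, p0, (p0⊥ ⊗ p0⊥)
      [Ax]  ⊢ p0, p0⊥
      [Ax]  ⊢ p0, p0⊥
    [⊗]  ⊢ p0, p0, p0, ((p0⊥ ⊗ p0⊥) ⊗ p0⊥)
      [⊗]  ⊢ p0, p0, (p0⊥ ⊗ p0⊥)
        [Ax]  ⊢ p0, p0⊥
        [Ax]  ⊢ p0, p0⊥
      [Ax]  ⊢ p0, p0⊥

Result: YES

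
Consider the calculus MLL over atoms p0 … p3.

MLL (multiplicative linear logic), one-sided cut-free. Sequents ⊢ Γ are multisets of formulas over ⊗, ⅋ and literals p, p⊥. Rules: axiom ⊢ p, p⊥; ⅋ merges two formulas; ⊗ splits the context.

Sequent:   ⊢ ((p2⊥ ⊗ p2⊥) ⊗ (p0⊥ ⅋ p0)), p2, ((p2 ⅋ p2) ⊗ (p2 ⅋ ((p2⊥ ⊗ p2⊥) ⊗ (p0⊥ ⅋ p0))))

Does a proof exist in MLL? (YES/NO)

Proof tree:
[⊗]  ⊢ ((p2⊥ ⊗ p2⊥) ⊗ (p0⊥ ⅋ p0)), p2, ((p2 ⅋ p2) ⊗ (p2 ⅋ ((p2⊥ ⊗ p2⊥) ⊗ (p0⊥ ⅋ p0))))
  [⅋]  ⊢ ((p2⊥ ⊗ p2⊥) ⊗ (p0⊥ ⅋ p0)), (p2 ⅋ p2)
    [⊗]  ⊢ p2, p2, ((p2⊥ ⊗ p2⊥) ⊗ (p0⊥ ⅋ p0))
      [⊗]  ⊢ p2, p2, (p2⊥ ⊗ p2⊥)
        [Ax]  ⊢ p2, p2⊥
        [Ax]  ⊢ p2, p2⊥
      [⅋]  ⊢ (p0⊥ ⅋ p0)
        [Ax]  ⊢ p0, p0⊥
  [⅋]  ⊢ p2, (p2 ⅋ ((p2⊥ ⊗ p2⊥) ⊗ (p0⊥ ⅋ p0)))
    [⊗]  ⊢ p2, p2, ((p2⊥ ⊗ p2⊥) ⊗ (p0⊥ ⅋ p0))
      [⊗]  ⊢ p2, p2, (p2⊥ ⊗ p2⊥)
        [Ax]  ⊢ p2, p2⊥
        [Ax]  ⊢ p2, p2⊥
      [⅋]  ⊢ (p0⊥ ⅋ p0)
        [Ax]  ⊢ p0, p0⊥

Result: YES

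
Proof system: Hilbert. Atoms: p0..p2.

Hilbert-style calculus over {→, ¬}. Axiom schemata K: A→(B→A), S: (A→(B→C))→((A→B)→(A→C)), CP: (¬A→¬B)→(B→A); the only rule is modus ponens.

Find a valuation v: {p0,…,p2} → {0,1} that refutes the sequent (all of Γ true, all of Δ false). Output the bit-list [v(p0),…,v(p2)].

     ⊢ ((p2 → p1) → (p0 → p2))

Enumerate valuations to refute Γ ⊢ Δ:
  v=000: Γ:[] Δ:[((p2 → p1) → (p0 → p2))=T] refutes=False
  v=001: Γ:[] Δ:[((p2 → p1) → (p0 → p2))=T] refutes=False
  v=010: Γ:[] Δ:[((p2 → p1) → (p0 → p2))=T] refutes=False
  v=011: Γ:[] Δ:[((p2 → p1) → (p0 → p2))=T] refutes=False
  v=100: Γ:[] Δ:[((p2 → p1) → (p0 → p2))=F] refutes=True  ← countermodel

Result: [1, 0, 0]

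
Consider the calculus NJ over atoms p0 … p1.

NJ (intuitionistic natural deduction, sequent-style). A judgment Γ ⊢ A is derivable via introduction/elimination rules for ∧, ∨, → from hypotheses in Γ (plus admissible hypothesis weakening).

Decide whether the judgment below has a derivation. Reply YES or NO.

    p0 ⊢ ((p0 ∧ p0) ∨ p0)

Derivation trace:
[∨I₁] p0 ⊢ ((p0 ∧ p0) ∨ p0)
  [∧I] p0 ⊢ (p0 ∧ p0)
    [Ax] p0 ⊢ p0
    [Ax] p0 ⊢ p0

Result: YES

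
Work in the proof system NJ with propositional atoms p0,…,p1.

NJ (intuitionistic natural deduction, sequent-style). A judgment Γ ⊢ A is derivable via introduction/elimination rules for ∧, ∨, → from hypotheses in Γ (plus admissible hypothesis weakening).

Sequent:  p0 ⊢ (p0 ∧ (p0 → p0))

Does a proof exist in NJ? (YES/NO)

Derivation trace:
[∧I] p0 ⊢ (p0 ∧ (p0 → p0))
  [Ax] p0 ⊢ p0
  [→I]  ⊢ (p0 → p0)
    [Ax] p0 ⊢ p0

Result: YES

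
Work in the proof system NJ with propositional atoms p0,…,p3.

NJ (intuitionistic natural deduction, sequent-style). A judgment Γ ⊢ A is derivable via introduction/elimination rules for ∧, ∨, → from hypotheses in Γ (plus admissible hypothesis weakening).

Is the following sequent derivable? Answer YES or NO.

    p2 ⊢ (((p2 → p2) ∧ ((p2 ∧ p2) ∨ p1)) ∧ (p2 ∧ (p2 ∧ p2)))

Proof tree:
[∧I] p2 ⊢ (((p2 → p2) ∧ ((p2 ∧ p2) ∨ p1)) ∧ (p2 ∧ (p2 ∧ p2)))
  [∧I] p2 ⊢ ((p2 → p2) ∧ ((p2 ∧ p2) ∨ p1))
    [→I]  ⊢ (p2 → p2)
      [Ax] p2 ⊢ p2
    [∨I₁] p2 ⊢ ((p2 ∧ p2) ∨ p1)
      [∧I] p2 ⊢ (p2 ∧ p2)
        [Ax] p2 ⊢ p2
        [Ax] p2 ⊢ p2
  [∧I] p2 ⊢ (p2 ∧ (p2 ∧ p2))
    [Ax] p2 ⊢ p2
    [∧I] p2 ⊢ (p2 ∧ p2)
      [Ax] p2 ⊢ p2
      [Ax] p2 ⊢ p2

Result: YES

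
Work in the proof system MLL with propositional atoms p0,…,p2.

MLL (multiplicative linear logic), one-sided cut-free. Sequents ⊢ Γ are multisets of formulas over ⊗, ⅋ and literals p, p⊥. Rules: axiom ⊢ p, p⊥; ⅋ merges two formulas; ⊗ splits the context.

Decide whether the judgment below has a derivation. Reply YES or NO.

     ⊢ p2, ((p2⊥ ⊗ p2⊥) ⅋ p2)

Derivation trace:
[⅋]  ⊢ p2, ((p2⊥ ⊗ p2⊥) ⅋ p2)
  [⊗]  ⊢ p2, p2, (p2⊥ ⊗ p2⊥)
    [Ax]  ⊢ p2, p2⊥
    [Ax]  ⊢ p2, p2⊥

Result: YES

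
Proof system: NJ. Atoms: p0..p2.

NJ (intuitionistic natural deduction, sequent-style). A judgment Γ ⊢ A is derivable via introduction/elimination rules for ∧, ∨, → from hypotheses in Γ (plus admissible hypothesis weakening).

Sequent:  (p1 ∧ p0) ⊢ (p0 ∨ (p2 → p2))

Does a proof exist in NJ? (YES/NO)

Derivation trace:
[Wk] (p1 ∧ p0) ⊢ (p0 ∨ (p2 → p2))
  [∨I₂]  ⊢ (p0 ∨ (p2 → p2))
    [→I]  ⊢ (p2 → p2)
      [Ax] p2 ⊢ p2

Result: YES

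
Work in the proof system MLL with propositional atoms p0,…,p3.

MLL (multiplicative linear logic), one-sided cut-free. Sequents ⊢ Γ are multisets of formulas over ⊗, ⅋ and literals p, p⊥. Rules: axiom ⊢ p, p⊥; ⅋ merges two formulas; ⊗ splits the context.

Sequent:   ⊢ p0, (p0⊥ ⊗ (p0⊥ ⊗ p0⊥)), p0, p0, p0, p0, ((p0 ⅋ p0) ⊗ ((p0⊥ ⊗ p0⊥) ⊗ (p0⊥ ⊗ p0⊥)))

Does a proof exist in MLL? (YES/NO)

Derivation trace:
[⊗]  ⊢ p0, (p0⊥ ⊗ (p0⊥ ⊗ p0⊥)), p0, p0, p0, p0, ((p0 ⅋ p0) ⊗ ((p0⊥ ⊗ p0⊥) ⊗ (p0⊥ ⊗ p0⊥)))
  [⅋]  ⊢ p0, (p0⊥ ⊗ (p0⊥ ⊗ p0⊥)), (p0 ⅋ p0)
    [⊗]  ⊢ p0, p0, p0, (p0⊥ ⊗ (p0⊥ ⊗ p0⊥))
      [Ax]  ⊢ p0, p0⊥
      [⊗]  ⊢ p0, p0, (p0⊥ ⊗ p0⊥)
        [Ax]  ⊢ p0, p0⊥
        [Ax]  ⊢ p0, p0⊥
  [⊗]  ⊢ p0, p0, p0, p0, ((p0⊥ ⊗ p0⊥) ⊗ (p0⊥ ⊗ p0⊥))
    [⊗]  ⊢ p0, p0, (p0⊥ ⊗ p0⊥)
      [Ax]  ⊢ p0, p0⊥
      [Ax]  ⊢ p0, p0⊥
    [⊗]  ⊢ p0, p0, (p0⊥ ⊗ p0⊥)
      [Ax]  ⊢ p0, p0⊥
      [Ax]  ⊢ p0, p0⊥

Result: YES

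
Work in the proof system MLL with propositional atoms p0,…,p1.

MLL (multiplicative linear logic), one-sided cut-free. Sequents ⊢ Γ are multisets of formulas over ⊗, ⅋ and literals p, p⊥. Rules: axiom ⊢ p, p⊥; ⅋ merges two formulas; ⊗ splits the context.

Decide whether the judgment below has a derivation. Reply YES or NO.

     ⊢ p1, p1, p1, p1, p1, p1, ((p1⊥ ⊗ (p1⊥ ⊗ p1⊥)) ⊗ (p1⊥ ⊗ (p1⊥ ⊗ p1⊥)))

Derivation trace:
[⊗]  ⊢ p1, p1, p1, p1, p1, p1, ((p1⊥ ⊗ (p1⊥ ⊗ p1⊥)) ⊗ (p1⊥ ⊗ (p1⊥ ⊗ p1⊥)))
  [⊗]  ⊢ p1, p1, p1, (p1⊥ ⊗ (p1⊥ ⊗ p1⊥))
    [Ax]  ⊢ p1, p1⊥
    [⊗]  ⊢ p1, p1, (p1⊥ ⊗ p1⊥)
      [Ax]  ⊢ p1, p1⊥
      [Ax]  ⊢ p1, p1⊥
  [⊗]  ⊢ p1, p1, p1, (p1⊥ ⊗ (p1⊥ ⊗ p1⊥))
    [Ax]  ⊢ p1, p1⊥
    [⊗]  ⊢ p1, p1, (p1⊥ ⊗ p1⊥)
      [Ax]  ⊢ p1, p1⊥
      [Ax]  ⊢ p1, p1⊥

Result: YES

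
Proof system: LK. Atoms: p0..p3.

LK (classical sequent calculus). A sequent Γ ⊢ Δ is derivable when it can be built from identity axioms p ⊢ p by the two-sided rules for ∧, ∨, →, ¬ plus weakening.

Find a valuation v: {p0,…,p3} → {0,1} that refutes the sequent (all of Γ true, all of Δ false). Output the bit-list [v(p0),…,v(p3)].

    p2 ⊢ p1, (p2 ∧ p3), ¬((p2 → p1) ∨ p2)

Enumerate valuations to refute Γ ⊢ Δ:
  v=0000: Γ:[p2=F] Δ:[p1=F, (p2 ∧ p3)=F, ¬((p2 → p1) ∨ p2)=F] refutes=False
  v=0001: Γ:[p2=F] Δ:[p1=F, (p2 ∧ p3)=F, ¬((p2 → p1) ∨ p2)=F] refutes=False
  v=0010: Γ:[p2=T] Δ:[p1=F, (p2 ∧ p3)=F, ¬((p2 → p1) ∨ p2)=F] refutes=True  ← countermodel

Result: [0, 0, 1, 0]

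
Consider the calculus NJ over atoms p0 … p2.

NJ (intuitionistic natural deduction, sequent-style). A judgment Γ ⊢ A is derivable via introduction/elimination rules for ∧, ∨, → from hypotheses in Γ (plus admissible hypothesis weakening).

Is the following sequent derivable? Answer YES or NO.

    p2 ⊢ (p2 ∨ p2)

Proof tree:
[∨I₁] p2 ⊢ (p2 ∨ p2)
  [→E] p2 ⊢ p2
    [→I]  ⊢ (p2 → p2)
      [Ax] p2 ⊢ p2
    [Ax] p2 ⊢ p2

Result: YES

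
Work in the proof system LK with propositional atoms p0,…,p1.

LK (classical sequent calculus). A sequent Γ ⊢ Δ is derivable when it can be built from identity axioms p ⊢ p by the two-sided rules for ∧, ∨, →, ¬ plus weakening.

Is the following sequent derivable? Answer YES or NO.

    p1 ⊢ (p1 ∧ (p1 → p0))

Search for a countermodel by truth-table:
  v=00: Γ:[p1=F] Δ:[(p1 ∧ (p1 → p0))=F] refutes=False
  v=01: Γ:[p1=T] Δ:[(p1 ∧ (p1 → p0))=F] refutes=True  ← countermodel

Result: NO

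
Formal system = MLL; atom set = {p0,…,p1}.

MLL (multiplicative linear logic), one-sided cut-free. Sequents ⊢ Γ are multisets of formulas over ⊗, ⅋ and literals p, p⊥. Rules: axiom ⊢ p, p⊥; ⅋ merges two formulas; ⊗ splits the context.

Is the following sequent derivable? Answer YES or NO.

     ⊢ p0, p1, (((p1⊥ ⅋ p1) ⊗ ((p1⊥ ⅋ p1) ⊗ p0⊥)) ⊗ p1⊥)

Derivation (root first):
[⊗]  ⊢ p0, p1, (((p1⊥ ⅋ p1) ⊗ ((p1⊥ ⅋ p1) ⊗ p0⊥)) ⊗ p1⊥)
  [⊗]  ⊢ p0, ((p1⊥ ⅋ p1) ⊗ ((p1⊥ ⅋ p1) ⊗ p0⊥))
    [⅋]  ⊢ (p1⊥ ⅋ p1)
      [Ax]  ⊢ p1, p1⊥
    [⊗]  ⊢ p0, ((p1⊥ ⅋ p1) ⊗ p0⊥)
      [⅋]  ⊢ (p1⊥ ⅋ p1)
        [Ax]  ⊢ p1, p1⊥
      [Ax]  ⊢ p0, p0⊥
  [Ax]  ⊢ p1, p1⊥

Result: YES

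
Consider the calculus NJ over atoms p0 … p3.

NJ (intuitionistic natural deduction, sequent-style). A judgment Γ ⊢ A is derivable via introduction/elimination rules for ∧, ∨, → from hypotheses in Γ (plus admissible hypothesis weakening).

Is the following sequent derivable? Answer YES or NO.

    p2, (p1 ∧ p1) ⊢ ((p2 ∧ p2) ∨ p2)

Derivation (root first):
[Wk] p2, (p1 ∧ p1) ⊢ ((p2 ∧ p2) ∨ p2)
  [∨I₁] p2 ⊢ ((p2 ∧ p2) ∨ p2)
    [∧I] p2 ⊢ (p2 ∧ p2)
      [Ax] p2 ⊢ p2
      [Ax] p2 ⊢ p2

Result: YES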